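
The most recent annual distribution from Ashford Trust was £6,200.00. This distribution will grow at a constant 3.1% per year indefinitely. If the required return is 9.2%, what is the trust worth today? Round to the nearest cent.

£104790.16

D₁ = D₀ × (1 + g) = £6,200.00 × 1.031 = £6,392.2000
Growing perpetuity: P = D₁ / (r − g) = £6,392.2000 / (0.092 − 0.031) = £104,790.16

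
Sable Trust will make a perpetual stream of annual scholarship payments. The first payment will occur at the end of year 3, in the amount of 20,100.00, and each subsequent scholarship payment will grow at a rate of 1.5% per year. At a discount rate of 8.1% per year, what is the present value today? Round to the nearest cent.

Value at end of year 2: C₁ / (r − g) = 20,100.00 / (0.081 − 0.015) = 304,545.4545
Discount to today: PV = 304,545.4545 / (1 + 0.081)^2 = 304,545.4545 / 1.168561 = 260,615.80

260615.80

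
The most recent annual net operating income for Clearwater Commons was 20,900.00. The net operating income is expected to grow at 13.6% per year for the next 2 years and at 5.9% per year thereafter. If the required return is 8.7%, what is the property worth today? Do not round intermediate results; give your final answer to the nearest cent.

908008.73

D_1 = 23742.40000
D_2 = 26971.36640
Terminal value at year 2: TV = D_2×(1+g_2)/(r−g_2) = 28562.67702/0.028 = 1020095.60777
P_0 = D_1/(1+r)^1 + D_2/(1+r)^2 + TV/(1+r)^2
    = 21842.13431 + 22826.73835 + 863339.85385 = 908008.72651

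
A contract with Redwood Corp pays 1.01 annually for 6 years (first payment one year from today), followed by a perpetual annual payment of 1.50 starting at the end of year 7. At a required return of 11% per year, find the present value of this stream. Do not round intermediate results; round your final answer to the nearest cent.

PV of 6-year annuity: 1.01 × [1 − (1+0.11)^−6] / 0.11 = 4.27284
Perpetuity value at year 6: 1.50 / 0.11 = 13.63636
PV of perpetuity: 13.63636 / (1+0.11)^6 = 7.29056
Total PV = 4.27284 + 7.29056 = 11.56340

11.56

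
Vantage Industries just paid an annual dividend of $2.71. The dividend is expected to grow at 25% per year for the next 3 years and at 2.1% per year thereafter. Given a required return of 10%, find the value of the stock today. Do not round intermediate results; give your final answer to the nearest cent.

$61.95

D_1 = 3.38750
D_2 = 4.23438
D_3 = 5.29297
Terminal value at year 3: TV = D_3×(1+g_2)/(r−g_2) = 5.40412/0.079 = 68.40660
P_0 = D_1/(1+r)^1 + D_2/(1+r)^2 + D_3/(1+r)^3 + TV/(1+r)^3
    = 3.07955 + 3.49948 + 3.97669 + 51.39489 = 61.95060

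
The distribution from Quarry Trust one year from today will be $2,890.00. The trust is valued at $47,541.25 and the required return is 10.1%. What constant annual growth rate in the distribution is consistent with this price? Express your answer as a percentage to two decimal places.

4.02%

P = D₁/(r−g) ⇒ g = r − D₁/P = 0.101 − $2,890.00/$47,541.25 = 0.040211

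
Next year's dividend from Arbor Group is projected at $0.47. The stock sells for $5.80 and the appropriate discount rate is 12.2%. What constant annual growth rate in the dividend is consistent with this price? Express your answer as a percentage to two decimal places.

4.10%

P = D₁/(r−g) ⇒ g = r − D₁/P = 0.122 − $0.47/$5.80 = 0.040966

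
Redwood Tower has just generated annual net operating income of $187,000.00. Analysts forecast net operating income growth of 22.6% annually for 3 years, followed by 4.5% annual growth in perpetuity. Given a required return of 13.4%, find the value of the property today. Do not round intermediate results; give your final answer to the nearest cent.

$3431647.99

D_1 = 229262.00000
D_2 = 281075.21200
D_3 = 344598.20991
Terminal value at year 3: TV = D_3×(1+g_2)/(r−g_2) = 360105.12936/0.089 = 4046125.04897
P_0 = D_1/(1+r)^1 + D_2/(1+r)^2 + D_3/(1+r)^3 + TV/(1+r)^3
    = 202171.07584 + 218572.96206 + 236305.51277 + 2774598.43651 = 3431647.98719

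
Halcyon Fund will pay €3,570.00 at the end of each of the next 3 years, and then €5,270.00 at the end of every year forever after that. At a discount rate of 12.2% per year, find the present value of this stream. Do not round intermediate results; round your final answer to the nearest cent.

PV of 3-year annuity: €3,570.00 × [1 − (1+0.122)^−3] / 0.122 = 8545.15442
Perpetuity value at year 3: €5,270.00 / 0.122 = 43196.72131
PV of perpetuity: 43196.72131 / (1+0.122)^3 = 30582.44573
Total PV = 8545.15442 + 30582.44573 = 39127.60016

€39127.60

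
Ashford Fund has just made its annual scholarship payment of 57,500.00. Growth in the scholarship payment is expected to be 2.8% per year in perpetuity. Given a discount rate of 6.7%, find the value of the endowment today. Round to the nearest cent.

D₁ = D₀ × (1 + g) = 57,500.00 × 1.028 = 59,110.0000
Growing perpetuity: P = D₁ / (r − g) = 59,110.0000 / (0.067 − 0.028) = 1,515,641.03

1515641.03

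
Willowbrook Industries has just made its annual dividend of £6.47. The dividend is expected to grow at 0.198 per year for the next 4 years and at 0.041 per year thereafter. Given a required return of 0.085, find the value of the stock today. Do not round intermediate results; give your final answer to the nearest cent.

£260.87

D_1 = 7.75106
D_2 = 9.28577
D_3 = 11.12435
D_4 = 13.32697
Terminal value at year 4: TV = D_4×(1+g_2)/(r−g_2) = 13.87338/0.044 = 315.30409
P_0 = D_1/(1+r)^1 + D_2/(1+r)^2 + D_3/(1+r)^3 + D_4/(1+r)^4 + TV/(1+r)^4
    = 7.14383 + 7.88785 + 8.70935 + 9.61640 + 227.51532 = 260.87275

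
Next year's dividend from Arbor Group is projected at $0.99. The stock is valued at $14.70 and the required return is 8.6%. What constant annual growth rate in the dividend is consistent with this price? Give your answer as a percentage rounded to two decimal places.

1.87%

P = D₁/(r−g) ⇒ g = r − D₁/P = 0.086 − $0.99/$14.70 = 0.018653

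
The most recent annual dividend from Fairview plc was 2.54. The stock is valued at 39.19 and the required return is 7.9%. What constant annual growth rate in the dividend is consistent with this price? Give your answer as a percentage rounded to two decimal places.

P = D₀(1+g)/(r−g) ⇒ P(r−g) = D₀(1+g) ⇒ g(P+D₀) = P·r − D₀
g = (P·r − D₀)/(P + D₀) = (39.19×0.079 − 2.54) / (39.19 + 2.54) = 0.013324

1.33%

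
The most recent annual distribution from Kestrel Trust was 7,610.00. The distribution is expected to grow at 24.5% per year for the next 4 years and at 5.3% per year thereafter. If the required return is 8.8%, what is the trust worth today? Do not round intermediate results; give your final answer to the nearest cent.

435684.29

D_1 = 9474.45000
D_2 = 11795.69025
D_3 = 14685.63436
D_4 = 18283.61478
Terminal value at year 4: TV = D_4×(1+g_2)/(r−g_2) = 19252.64636/0.035 = 550075.61037
P_0 = D_1/(1+r)^1 + D_2/(1+r)^2 + D_3/(1+r)^3 + D_4/(1+r)^4 + TV/(1+r)^4
    = 8708.13419 + 9964.73076 + 11402.65606 + 13048.07610 + 392560.68960 = 435684.28672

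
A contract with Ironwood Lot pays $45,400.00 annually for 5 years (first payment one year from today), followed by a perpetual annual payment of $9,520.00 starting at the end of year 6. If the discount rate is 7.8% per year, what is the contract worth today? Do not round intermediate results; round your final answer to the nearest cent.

$266068.06

PV of 5-year annuity: $45,400.00 × [1 − (1+0.078)^−5] / 0.078 = 182228.58363
Perpetuity value at year 5: $9,520.00 / 0.078 = 122051.28205
PV of perpetuity: 122051.28205 / (1+0.078)^5 = 83839.47333
Total PV = 182228.58363 + 83839.47333 = 266068.05695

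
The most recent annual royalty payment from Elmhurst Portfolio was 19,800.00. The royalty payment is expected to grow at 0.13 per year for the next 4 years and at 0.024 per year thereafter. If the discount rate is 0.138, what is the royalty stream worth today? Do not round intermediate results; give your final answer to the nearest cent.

D_1 = 22374.00000
D_2 = 25282.62000
D_3 = 28569.36060
D_4 = 32283.37748
Terminal value at year 4: TV = D_4×(1+g_2)/(r−g_2) = 33058.17854/0.114 = 289984.02226
P_0 = D_1/(1+r)^1 + D_2/(1+r)^2 + D_3/(1+r)^3 + D_4/(1+r)^4 + TV/(1+r)^4
    = 19660.80844 + 19522.59537 + 19385.35393 + 19249.07727 + 172903.99236 = 250721.82737

250721.83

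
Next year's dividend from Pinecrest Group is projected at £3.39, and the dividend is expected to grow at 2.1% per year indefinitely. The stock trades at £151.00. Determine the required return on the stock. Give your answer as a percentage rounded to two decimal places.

4.35%

P = D₁/(r − g) ⇒ r = D₁/P + g = £3.3900/£151.00 + 0.021 = 0.022450 + 0.021 = 0.043450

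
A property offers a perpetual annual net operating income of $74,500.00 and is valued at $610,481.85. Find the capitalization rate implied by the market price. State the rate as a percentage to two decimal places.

P = C/r ⇒ r = C/P = $74,500.00/$610,481.85 = 0.122035

12.20%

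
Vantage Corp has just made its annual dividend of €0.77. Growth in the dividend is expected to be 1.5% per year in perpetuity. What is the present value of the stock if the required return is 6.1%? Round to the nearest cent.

D₁ = D₀ × (1 + g) = €0.77 × 1.015 = €0.7816
Growing perpetuity: P = D₁ / (r − g) = €0.7816 / (0.061 − 0.015) = €16.99

€16.99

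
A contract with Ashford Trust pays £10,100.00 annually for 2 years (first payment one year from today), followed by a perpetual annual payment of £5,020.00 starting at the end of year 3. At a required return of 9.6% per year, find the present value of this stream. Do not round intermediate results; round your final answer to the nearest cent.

PV of 2-year annuity: £10,100.00 × [1 − (1+0.096)^−2] / 0.096 = 17623.47488
Perpetuity value at year 2: £5,020.00 / 0.096 = 52291.66667
PV of perpetuity: 52291.66667 / (1+0.096)^2 = 43532.27618
Total PV = 17623.47488 + 43532.27618 = 61155.75106

£61155.75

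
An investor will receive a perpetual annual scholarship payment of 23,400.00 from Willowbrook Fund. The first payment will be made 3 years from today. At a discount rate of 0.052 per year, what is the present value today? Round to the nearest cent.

406612.79

Value at end of year 2: C / r = 23,400.00 / 0.052 = 450,000.0000
Discount to today: PV = 450,000.0000 / (1 + 0.052)^2 = 450,000.0000 / 1.106704 = 406,612.79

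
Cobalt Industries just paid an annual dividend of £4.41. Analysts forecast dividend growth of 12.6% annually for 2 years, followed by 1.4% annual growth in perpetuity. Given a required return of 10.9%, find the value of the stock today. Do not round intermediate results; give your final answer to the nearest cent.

£57.55

D_1 = 4.96566
D_2 = 5.59133
Terminal value at year 2: TV = D_2×(1+g_2)/(r−g_2) = 5.66961/0.095 = 59.68012
P_0 = D_1/(1+r)^1 + D_2/(1+r)^2 + TV/(1+r)^2
    = 4.47760 + 4.54624 + 48.52512 = 57.54896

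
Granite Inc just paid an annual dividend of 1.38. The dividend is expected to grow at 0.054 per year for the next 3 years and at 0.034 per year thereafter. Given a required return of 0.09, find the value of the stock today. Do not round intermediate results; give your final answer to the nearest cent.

26.91

D_1 = 1.45452
D_2 = 1.53306
D_3 = 1.61585
Terminal value at year 3: TV = D_3×(1+g_2)/(r−g_2) = 1.67079/0.056 = 29.83551
P_0 = D_1/(1+r)^1 + D_2/(1+r)^2 + D_3/(1+r)^3 + TV/(1+r)^3
    = 1.33442 + 1.29035 + 1.24773 + 23.03849 = 26.91099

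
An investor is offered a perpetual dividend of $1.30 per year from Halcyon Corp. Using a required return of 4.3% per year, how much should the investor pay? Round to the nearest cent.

$30.23

Level perpetuity: PV = C / r = $1.30 / 0.043 = $30.23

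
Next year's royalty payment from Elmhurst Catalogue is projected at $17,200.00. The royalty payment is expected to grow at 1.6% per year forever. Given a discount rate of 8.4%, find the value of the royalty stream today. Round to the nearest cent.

Growing perpetuity: P = D₁ / (r − g) = $17,200.0000 / (0.084 − 0.016) = $252,941.18

$252941.18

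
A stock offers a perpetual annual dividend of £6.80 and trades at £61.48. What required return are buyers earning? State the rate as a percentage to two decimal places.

11.06%

P = C/r ⇒ r = C/P = £6.80/£61.48 = 0.110605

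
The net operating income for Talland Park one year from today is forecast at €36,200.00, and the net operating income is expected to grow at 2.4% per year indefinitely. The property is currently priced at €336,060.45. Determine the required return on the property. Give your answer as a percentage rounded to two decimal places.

P = D₁/(r − g) ⇒ r = D₁/P + g = €36,200.0000/€336,060.45 + 0.024 = 0.107719 + 0.024 = 0.131719

13.17%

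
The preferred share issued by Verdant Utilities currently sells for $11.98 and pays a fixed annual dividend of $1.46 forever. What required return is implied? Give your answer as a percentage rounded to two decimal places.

12.19%

P = C/r ⇒ r = C/P = $1.46/$11.98 = 0.121870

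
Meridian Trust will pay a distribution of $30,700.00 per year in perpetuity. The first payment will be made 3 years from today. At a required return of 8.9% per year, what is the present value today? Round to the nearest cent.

$290865.77

Value at end of year 2: C / r = $30,700.00 / 0.089 = $344,943.8202
Discount to today: PV = $344,943.8202 / (1 + 0.089)^2 = $344,943.8202 / 1.185921 = $290,865.77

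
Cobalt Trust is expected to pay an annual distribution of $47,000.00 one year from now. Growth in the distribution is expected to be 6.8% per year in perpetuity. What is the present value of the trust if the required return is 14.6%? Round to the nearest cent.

Growing perpetuity: P = D₁ / (r − g) = $47,000.0000 / (0.146 − 0.068) = $602,564.10

$602564.10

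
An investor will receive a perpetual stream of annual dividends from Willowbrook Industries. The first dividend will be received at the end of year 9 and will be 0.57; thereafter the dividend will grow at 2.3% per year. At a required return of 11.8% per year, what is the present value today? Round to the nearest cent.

2.46

Value at end of year 8: C₁ / (r − g) = 0.57 / (0.118 − 0.023) = 6.0000
Discount to today: PV = 6.0000 / (1 + 0.118)^8 = 6.0000 / 2.440813 = 2.46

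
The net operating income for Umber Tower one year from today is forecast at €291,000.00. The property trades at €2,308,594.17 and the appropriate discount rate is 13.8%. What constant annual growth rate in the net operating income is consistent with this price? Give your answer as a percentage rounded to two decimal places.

1.19%

P = D₁/(r−g) ⇒ g = r − D₁/P = 0.138 − €291,000.00/€2,308,594.17 = 0.011949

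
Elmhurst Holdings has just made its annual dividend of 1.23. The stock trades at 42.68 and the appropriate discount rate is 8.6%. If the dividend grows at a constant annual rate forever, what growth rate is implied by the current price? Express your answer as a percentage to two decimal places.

5.56%

P = D₀(1+g)/(r−g) ⇒ P(r−g) = D₀(1+g) ⇒ g(P+D₀) = P·r − D₀
g = (P·r − D₀)/(P + D₀) = (42.68×0.086 − 1.23) / (42.68 + 1.23) = 0.055579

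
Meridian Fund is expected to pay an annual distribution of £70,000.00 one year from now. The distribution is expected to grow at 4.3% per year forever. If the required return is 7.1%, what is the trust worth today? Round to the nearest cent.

£2500000.00

Growing perpetuity: P = D₁ / (r − g) = £70,000.0000 / (0.071 − 0.043) = £2,500,000.00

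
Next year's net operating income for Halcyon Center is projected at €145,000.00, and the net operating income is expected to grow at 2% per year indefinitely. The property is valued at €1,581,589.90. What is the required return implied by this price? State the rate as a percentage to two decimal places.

11.17%

P = D₁/(r − g) ⇒ r = D₁/P + g = €145,000.0000/€1,581,589.90 + 0.02 = 0.091680 + 0.02 = 0.111680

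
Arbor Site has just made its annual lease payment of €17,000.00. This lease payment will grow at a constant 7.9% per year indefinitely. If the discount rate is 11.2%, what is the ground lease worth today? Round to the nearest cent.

€555848.48

D₁ = D₀ × (1 + g) = €17,000.00 × 1.079 = €18,343.0000
Growing perpetuity: P = D₁ / (r − g) = €18,343.0000 / (0.112 − 0.079) = €555,848.48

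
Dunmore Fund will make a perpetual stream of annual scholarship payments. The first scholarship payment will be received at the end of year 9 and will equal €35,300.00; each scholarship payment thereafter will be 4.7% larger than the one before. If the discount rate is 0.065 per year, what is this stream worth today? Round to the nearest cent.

Value at end of year 8: C₁ / (r − g) = €35,300.00 / (0.065 − 0.047) = €1,961,111.1111
Discount to today: PV = €1,961,111.1111 / (1 + 0.065)^8 = €1,961,111.1111 / 1.654996 = €1,184,964.50

€1184964.50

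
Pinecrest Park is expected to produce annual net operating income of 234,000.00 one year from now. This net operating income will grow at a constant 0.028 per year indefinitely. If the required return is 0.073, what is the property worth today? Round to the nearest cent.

Growing perpetuity: P = D₁ / (r − g) = 234,000.0000 / (0.073 − 0.028) = 5,200,000.00

5200000.00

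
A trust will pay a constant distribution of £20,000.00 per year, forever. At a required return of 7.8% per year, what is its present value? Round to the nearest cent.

Level perpetuity: PV = C / r = £20,000.00 / 0.078 = £256,410.26

£256410.26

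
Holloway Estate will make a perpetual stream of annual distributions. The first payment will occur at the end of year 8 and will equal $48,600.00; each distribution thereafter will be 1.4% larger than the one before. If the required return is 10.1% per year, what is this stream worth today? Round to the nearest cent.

Value at end of year 7: C₁ / (r − g) = $48,600.00 / (0.101 − 0.014) = $558,620.6897
Discount to today: PV = $558,620.6897 / (1 + 0.101)^7 = $558,620.6897 / 1.961152 = $284,843.15

$284843.15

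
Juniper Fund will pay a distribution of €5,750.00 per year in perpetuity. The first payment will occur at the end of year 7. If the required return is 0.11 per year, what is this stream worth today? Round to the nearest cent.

€27947.13

Value at end of year 6: C / r = €5,750.00 / 0.11 = €52,272.7273
Discount to today: PV = €52,272.7273 / (1 + 0.11)^6 = €52,272.7273 / 1.870415 = €27,947.13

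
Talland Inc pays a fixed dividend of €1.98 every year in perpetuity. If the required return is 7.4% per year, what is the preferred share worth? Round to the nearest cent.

Level perpetuity: PV = C / r = €1.98 / 0.074 = €26.76

€26.76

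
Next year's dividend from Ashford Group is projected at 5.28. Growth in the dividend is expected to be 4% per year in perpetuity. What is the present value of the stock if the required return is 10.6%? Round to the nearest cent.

80.00

Growing perpetuity: P = D₁ / (r − g) = 5.2800 / (0.106 − 0.04) = 80.00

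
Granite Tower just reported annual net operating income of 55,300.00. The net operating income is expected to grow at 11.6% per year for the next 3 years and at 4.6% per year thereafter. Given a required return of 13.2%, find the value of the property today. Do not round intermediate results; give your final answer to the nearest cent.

D_1 = 61714.80000
D_2 = 68873.71680
D_3 = 76863.06795
Terminal value at year 3: TV = D_3×(1+g_2)/(r−g_2) = 80398.76907/0.086 = 934869.40784
P_0 = D_1/(1+r)^1 + D_2/(1+r)^2 + D_3/(1+r)^3 + TV/(1+r)^3
    = 54518.37456 + 53747.79683 + 52988.11065 + 644483.29932 = 805737.58136

805737.58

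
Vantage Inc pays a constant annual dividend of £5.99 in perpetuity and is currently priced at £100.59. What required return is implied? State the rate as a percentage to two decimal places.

5.95%

P = C/r ⇒ r = C/P = £5.99/£100.59 = 0.059549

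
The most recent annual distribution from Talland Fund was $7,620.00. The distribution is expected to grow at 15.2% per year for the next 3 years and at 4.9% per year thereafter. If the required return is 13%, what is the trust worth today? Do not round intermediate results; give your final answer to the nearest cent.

D_1 = 8778.24000
D_2 = 10112.53248
D_3 = 11649.63742
Terminal value at year 3: TV = D_3×(1+g_2)/(r−g_2) = 12220.46965/0.081 = 150869.99568
P_0 = D_1/(1+r)^1 + D_2/(1+r)^2 + D_3/(1+r)^3 + TV/(1+r)^3
    = 7768.35398 + 7919.59627 + 8073.78310 + 104560.47499 = 128322.20835

$128322.21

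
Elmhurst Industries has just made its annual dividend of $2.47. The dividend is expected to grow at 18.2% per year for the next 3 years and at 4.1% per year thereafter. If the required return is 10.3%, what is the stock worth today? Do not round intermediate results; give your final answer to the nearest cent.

D_1 = 2.91954
D_2 = 3.45090
D_3 = 4.07896
Terminal value at year 3: TV = D_3×(1+g_2)/(r−g_2) = 4.24620/0.062 = 68.48704
P_0 = D_1/(1+r)^1 + D_2/(1+r)^2 + D_3/(1+r)^3 + TV/(1+r)^3
    = 2.64691 + 2.83649 + 3.03964 + 51.03662 = 59.55966

$59.56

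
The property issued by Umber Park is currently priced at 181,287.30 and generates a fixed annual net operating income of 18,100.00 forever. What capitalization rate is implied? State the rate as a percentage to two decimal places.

9.98%

P = C/r ⇒ r = C/P = 18,100.00/181,287.30 = 0.099842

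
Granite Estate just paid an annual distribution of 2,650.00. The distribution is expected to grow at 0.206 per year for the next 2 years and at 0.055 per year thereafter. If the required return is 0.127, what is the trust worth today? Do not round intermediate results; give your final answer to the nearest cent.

50334.72

D_1 = 3195.90000
D_2 = 3854.25540
Terminal value at year 2: TV = D_2×(1+g_2)/(r−g_2) = 4066.23945/0.072 = 56475.54787
P_0 = D_1/(1+r)^1 + D_2/(1+r)^2 + TV/(1+r)^2
    = 2835.75865 + 3034.53854 + 44464.41887 = 50334.71606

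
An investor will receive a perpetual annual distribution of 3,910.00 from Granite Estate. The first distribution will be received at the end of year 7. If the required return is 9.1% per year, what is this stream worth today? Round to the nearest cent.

25479.26

Value at end of year 6: C / r = 3,910.00 / 0.091 = 42,967.0330
Discount to today: PV = 42,967.0330 / (1 + 0.091)^6 = 42,967.0330 / 1.686353 = 25,479.26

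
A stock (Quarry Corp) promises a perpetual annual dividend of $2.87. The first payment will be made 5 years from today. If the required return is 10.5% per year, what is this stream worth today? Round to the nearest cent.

$18.33

Value at end of year 4: C / r = $2.87 / 0.105 = $27.3333
Discount to today: PV = $27.3333 / (1 + 0.105)^4 = $27.3333 / 1.490902 = $18.33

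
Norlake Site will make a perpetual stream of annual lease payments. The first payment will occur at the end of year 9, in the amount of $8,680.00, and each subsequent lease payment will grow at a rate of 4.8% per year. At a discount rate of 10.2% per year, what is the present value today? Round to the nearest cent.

$73904.90

Value at end of year 8: C₁ / (r − g) = $8,680.00 / (0.102 − 0.048) = $160,740.7407
Discount to today: PV = $160,740.7407 / (1 + 0.102)^8 = $160,740.7407 / 2.174967 = $73,904.90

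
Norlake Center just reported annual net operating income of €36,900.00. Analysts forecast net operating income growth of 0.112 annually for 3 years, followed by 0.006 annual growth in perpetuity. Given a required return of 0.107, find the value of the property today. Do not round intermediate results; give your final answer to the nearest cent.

D_1 = 41032.80000
D_2 = 45628.47360
D_3 = 50738.86264
Terminal value at year 3: TV = D_3×(1+g_2)/(r−g_2) = 51043.29582/0.101 = 505379.16653
P_0 = D_1/(1+r)^1 + D_2/(1+r)^2 + D_3/(1+r)^3 + TV/(1+r)^3
    = 37066.66667 + 37234.08612 + 37402.26176 + 372541.33987 = 484244.35441

€484244.35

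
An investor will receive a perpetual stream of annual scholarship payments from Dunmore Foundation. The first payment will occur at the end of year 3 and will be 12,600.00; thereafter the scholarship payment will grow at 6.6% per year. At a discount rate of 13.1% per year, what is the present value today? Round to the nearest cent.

Value at end of year 2: C₁ / (r − g) = 12,600.00 / (0.131 − 0.066) = 193,846.1538
Discount to today: PV = 193,846.1538 / (1 + 0.131)^2 = 193,846.1538 / 1.279161 = 151,541.64

151541.64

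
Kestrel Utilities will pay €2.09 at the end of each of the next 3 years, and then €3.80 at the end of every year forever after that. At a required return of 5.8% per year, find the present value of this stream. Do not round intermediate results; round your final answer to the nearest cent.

PV of 3-year annuity: €2.09 × [1 − (1+0.058)^−3] / 0.058 = 5.60733
Perpetuity value at year 3: €3.80 / 0.058 = 65.51724
PV of perpetuity: 65.51724 / (1+0.058)^3 = 55.32209
Total PV = 5.60733 + 55.32209 = 60.92942

€60.93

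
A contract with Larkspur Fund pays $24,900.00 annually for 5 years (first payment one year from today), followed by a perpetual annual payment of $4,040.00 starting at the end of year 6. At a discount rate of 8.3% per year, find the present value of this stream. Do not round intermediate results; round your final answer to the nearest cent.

$131308.22

PV of 5-year annuity: $24,900.00 × [1 − (1+0.083)^−5] / 0.083 = 98637.32517
Perpetuity value at year 5: $4,040.00 / 0.083 = 48674.69880
PV of perpetuity: 48674.69880 / (1+0.083)^5 = 32670.89182
Total PV = 98637.32517 + 32670.89182 = 131308.21699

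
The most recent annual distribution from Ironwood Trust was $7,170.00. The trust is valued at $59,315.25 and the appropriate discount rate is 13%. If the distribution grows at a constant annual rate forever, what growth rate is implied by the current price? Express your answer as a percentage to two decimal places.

0.81%

P = D₀(1+g)/(r−g) ⇒ P(r−g) = D₀(1+g) ⇒ g(P+D₀) = P·r − D₀
g = (P·r − D₀)/(P + D₀) = ($59,315.25×0.13 − $7,170.00) / ($59,315.25 + $7,170.00) = 0.008137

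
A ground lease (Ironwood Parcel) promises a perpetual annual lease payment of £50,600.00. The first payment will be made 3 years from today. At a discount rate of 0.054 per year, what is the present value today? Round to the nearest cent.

Value at end of year 2: C / r = £50,600.00 / 0.054 = £937,037.0370
Discount to today: PV = £937,037.0370 / (1 + 0.054)^2 = £937,037.0370 / 1.110916 = £843,481.45

£843481.45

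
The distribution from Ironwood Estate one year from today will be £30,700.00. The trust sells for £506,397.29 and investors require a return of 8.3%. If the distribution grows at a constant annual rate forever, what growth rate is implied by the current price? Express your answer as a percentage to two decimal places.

2.24%

P = D₁/(r−g) ⇒ g = r − D₁/P = 0.083 − £30,700.00/£506,397.29 = 0.022376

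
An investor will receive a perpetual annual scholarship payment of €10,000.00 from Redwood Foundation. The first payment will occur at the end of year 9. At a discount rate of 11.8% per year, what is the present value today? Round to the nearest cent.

Value at end of year 8: C / r = €10,000.00 / 0.118 = €84,745.7627
Discount to today: PV = €84,745.7627 / (1 + 0.118)^8 = €84,745.7627 / 2.440813 = €34,720.31

€34720.31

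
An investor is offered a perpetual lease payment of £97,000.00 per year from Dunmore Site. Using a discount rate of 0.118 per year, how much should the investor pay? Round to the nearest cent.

Level perpetuity: PV = C / r = £97,000.00 / 0.118 = £822,033.90

£822033.90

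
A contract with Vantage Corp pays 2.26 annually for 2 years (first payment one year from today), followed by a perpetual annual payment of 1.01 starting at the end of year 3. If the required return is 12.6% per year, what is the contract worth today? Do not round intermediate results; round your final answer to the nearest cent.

10.11

PV of 2-year annuity: 2.26 × [1 − (1+0.126)^−2] / 0.126 = 3.78961
Perpetuity value at year 2: 1.01 / 0.126 = 8.01587
PV of perpetuity: 8.01587 / (1+0.126)^2 = 6.32228
Total PV = 3.78961 + 6.32228 = 10.11190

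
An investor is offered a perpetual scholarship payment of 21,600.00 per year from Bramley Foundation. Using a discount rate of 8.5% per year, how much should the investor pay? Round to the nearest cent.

Level perpetuity: PV = C / r = 21,600.00 / 0.085 = 254,117.65

254117.65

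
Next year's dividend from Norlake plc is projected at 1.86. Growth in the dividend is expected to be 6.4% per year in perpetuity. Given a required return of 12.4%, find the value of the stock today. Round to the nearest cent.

31.00

Growing perpetuity: P = D₁ / (r − g) = 1.8600 / (0.124 − 0.064) = 31.00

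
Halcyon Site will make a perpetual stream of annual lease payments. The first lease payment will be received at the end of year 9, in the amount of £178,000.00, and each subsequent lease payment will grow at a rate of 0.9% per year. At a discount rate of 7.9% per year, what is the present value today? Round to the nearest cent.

Value at end of year 8: C₁ / (r − g) = £178,000.00 / (0.079 − 0.009) = £2,542,857.1429
Discount to today: PV = £2,542,857.1429 / (1 + 0.079)^8 = £2,542,857.1429 / 1.837264 = £1,384,045.62

£1384045.62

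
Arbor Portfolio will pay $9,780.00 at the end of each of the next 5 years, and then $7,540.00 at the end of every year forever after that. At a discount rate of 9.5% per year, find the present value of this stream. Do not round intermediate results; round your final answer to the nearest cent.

$87969.37

PV of 5-year annuity: $9,780.00 × [1 − (1+0.095)^−5] / 0.095 = 37552.35193
Perpetuity value at year 5: $7,540.00 / 0.095 = 79368.42105
PV of perpetuity: 79368.42105 / (1+0.095)^5 = 50417.01680
Total PV = 37552.35193 + 50417.01680 = 87969.36873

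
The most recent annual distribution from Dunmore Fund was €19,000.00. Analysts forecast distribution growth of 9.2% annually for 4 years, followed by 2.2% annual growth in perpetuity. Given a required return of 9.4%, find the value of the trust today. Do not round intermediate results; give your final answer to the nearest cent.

€343380.96

D_1 = 20748.00000
D_2 = 22656.81600
D_3 = 24741.24307
D_4 = 27017.43743
Terminal value at year 4: TV = D_4×(1+g_2)/(r−g_2) = 27611.82106/0.072 = 383497.51470
P_0 = D_1/(1+r)^1 + D_2/(1+r)^2 + D_3/(1+r)^3 + D_4/(1+r)^4 + TV/(1+r)^4
    = 18965.26508 + 18930.59367 + 18895.98563 + 18861.44087 + 267727.67456 = 343380.95981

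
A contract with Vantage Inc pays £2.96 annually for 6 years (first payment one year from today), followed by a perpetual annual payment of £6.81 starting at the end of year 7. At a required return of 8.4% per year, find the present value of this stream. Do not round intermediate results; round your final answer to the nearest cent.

£63.49

PV of 6-year annuity: £2.96 × [1 − (1+0.084)^−6] / 0.084 = 13.51925
Perpetuity value at year 6: £6.81 / 0.084 = 81.07143
PV of perpetuity: 81.07143 / (1+0.084)^6 = 49.96802
Total PV = 13.51925 + 49.96802 = 63.48727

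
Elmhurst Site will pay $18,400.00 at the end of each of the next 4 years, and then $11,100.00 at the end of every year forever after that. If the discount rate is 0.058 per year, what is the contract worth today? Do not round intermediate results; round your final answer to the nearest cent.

PV of 4-year annuity: $18,400.00 × [1 − (1+0.058)^−4] / 0.058 = 64051.02376
Perpetuity value at year 4: $11,100.00 / 0.058 = 191379.31034
PV of perpetuity: 191379.31034 / (1+0.058)^4 = 152739.83406
Total PV = 64051.02376 + 152739.83406 = 216790.85781

$216790.86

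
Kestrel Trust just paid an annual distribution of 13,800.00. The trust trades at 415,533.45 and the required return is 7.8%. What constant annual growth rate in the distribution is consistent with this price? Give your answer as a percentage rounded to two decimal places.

P = D₀(1+g)/(r−g) ⇒ P(r−g) = D₀(1+g) ⇒ g(P+D₀) = P·r − D₀
g = (P·r − D₀)/(P + D₀) = (415,533.45×0.078 − 13,800.00) / (415,533.45 + 13,800.00) = 0.043350

4.34%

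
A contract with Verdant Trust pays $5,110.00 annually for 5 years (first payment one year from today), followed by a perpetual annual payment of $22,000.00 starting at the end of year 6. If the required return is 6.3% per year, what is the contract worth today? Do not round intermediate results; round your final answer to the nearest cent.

PV of 5-year annuity: $5,110.00 × [1 − (1+0.063)^−5] / 0.063 = 21350.63786
Perpetuity value at year 5: $22,000.00 / 0.063 = 349206.34921
PV of perpetuity: 349206.34921 / (1+0.063)^5 = 257285.79482
Total PV = 21350.63786 + 257285.79482 = 278636.43268

$278636.43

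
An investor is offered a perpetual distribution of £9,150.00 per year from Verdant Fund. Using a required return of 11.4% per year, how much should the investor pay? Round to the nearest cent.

£80263.16

Level perpetuity: PV = C / r = £9,150.00 / 0.114 = £80,263.16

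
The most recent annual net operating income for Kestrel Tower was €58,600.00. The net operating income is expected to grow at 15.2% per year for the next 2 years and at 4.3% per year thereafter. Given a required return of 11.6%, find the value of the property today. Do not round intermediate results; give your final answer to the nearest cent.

€1015077.33

D_1 = 67507.20000
D_2 = 77768.29440
Terminal value at year 2: TV = D_2×(1+g_2)/(r−g_2) = 81112.33106/0.073 = 1111127.82273
P_0 = D_1/(1+r)^1 + D_2/(1+r)^2 + TV/(1+r)^2
    = 60490.32258 + 62441.62331 + 892145.38509 = 1015077.33098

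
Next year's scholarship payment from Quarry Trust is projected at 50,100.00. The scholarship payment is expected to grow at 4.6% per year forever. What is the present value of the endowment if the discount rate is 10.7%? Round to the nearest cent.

821311.48

Growing perpetuity: P = D₁ / (r − g) = 50,100.0000 / (0.107 − 0.046) = 821,311.48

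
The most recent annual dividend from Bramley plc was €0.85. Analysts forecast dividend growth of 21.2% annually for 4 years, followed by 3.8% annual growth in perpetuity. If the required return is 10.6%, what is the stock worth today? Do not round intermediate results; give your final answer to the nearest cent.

D_1 = 1.03020
D_2 = 1.24860
D_3 = 1.51331
D_4 = 1.83413
Terminal value at year 4: TV = D_4×(1+g_2)/(r−g_2) = 1.90382/0.068 = 27.99741
P_0 = D_1/(1+r)^1 + D_2/(1+r)^2 + D_3/(1+r)^3 + D_4/(1+r)^4 + TV/(1+r)^4
    = 0.93146 + 1.02074 + 1.11857 + 1.22577 + 18.71101 = 23.00755

€23.01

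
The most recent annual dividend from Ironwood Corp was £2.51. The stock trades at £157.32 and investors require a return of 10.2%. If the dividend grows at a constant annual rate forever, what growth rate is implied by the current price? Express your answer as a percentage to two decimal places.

8.47%

P = D₀(1+g)/(r−g) ⇒ P(r−g) = D₀(1+g) ⇒ g(P+D₀) = P·r − D₀
g = (P·r − D₀)/(P + D₀) = (£157.32×0.102 − £2.51) / (£157.32 + £2.51) = 0.084694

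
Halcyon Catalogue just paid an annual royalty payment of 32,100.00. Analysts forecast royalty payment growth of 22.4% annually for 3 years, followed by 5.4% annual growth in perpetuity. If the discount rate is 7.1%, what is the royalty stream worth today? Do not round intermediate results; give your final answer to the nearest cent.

D_1 = 39290.40000
D_2 = 48091.44960
D_3 = 58863.93431
Terminal value at year 3: TV = D_3×(1+g_2)/(r−g_2) = 62042.58676/0.017 = 3649563.92724
P_0 = D_1/(1+r)^1 + D_2/(1+r)^2 + D_3/(1+r)^3 + TV/(1+r)^3
    = 36685.71429 + 41926.53061 + 47916.03499 + 2970794.16910 = 3097322.44898

3097322.45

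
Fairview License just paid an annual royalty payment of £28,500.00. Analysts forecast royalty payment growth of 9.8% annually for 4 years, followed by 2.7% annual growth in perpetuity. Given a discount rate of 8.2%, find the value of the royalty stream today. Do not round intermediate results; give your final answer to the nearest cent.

D_1 = 31293.00000
D_2 = 34359.71400
D_3 = 37726.96597
D_4 = 41424.20864
Terminal value at year 4: TV = D_4×(1+g_2)/(r−g_2) = 42542.66227/0.055 = 773502.95037
P_0 = D_1/(1+r)^1 + D_2/(1+r)^2 + D_3/(1+r)^3 + D_4/(1+r)^4 + TV/(1+r)^4
    = 28921.44177 + 29349.11559 + 29783.11360 + 30223.52933 + 564355.72041 = 682632.92070

£682632.92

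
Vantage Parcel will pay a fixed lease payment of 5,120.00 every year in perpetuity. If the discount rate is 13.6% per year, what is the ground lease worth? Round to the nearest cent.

37647.06

Level perpetuity: PV = C / r = 5,120.00 / 0.136 = 37,647.06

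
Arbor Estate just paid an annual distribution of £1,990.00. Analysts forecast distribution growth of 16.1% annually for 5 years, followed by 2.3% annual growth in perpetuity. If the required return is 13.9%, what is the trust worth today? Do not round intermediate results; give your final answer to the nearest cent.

£29853.00

D_1 = 2310.39000
D_2 = 2682.36279
D_3 = 3114.22320
D_4 = 3615.61313
D_5 = 4197.72685
Terminal value at year 5: TV = D_5×(1+g_2)/(r−g_2) = 4294.27457/0.116 = 37019.60833
P_0 = D_1/(1+r)^1 + D_2/(1+r)^2 + D_3/(1+r)^3 + D_4/(1+r)^4 + D_5/(1+r)^5 + TV/(1+r)^5
    = 2028.43723 + 2067.61687 + 2107.55328 + 2148.26107 + 2189.75514 + 19311.37508 = 29852.99868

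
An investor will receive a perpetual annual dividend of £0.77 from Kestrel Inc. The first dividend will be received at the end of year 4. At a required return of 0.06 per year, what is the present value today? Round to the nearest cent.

£10.78

Value at end of year 3: C / r = £0.77 / 0.06 = £12.8333
Discount to today: PV = £12.8333 / (1 + 0.06)^3 = £12.8333 / 1.191016 = £10.78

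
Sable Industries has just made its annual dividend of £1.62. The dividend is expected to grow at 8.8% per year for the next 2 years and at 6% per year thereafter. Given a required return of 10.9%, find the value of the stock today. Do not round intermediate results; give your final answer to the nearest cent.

D_1 = 1.76256
D_2 = 1.91767
Terminal value at year 2: TV = D_2×(1+g_2)/(r−g_2) = 2.03273/0.049 = 41.48419
P_0 = D_1/(1+r)^1 + D_2/(1+r)^2 + TV/(1+r)^2
    = 1.58932 + 1.55923 + 33.73025 = 36.87880

£36.88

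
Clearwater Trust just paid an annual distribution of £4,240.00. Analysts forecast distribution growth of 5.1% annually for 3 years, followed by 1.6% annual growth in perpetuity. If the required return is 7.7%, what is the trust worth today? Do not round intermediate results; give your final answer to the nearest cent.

D_1 = 4456.24000
D_2 = 4683.50824
D_3 = 4922.36716
Terminal value at year 3: TV = D_3×(1+g_2)/(r−g_2) = 5001.12503/0.061 = 81985.65631
P_0 = D_1/(1+r)^1 + D_2/(1+r)^2 + D_3/(1+r)^3 + TV/(1+r)^3
    = 4137.64160 + 4037.75424 + 3940.27828 + 65628.24153 = 77743.91565

£77743.92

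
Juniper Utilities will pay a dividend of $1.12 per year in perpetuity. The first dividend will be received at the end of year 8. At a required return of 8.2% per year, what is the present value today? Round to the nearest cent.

$7.87

Value at end of year 7: C / r = $1.12 / 0.082 = $13.6585
Discount to today: PV = $13.6585 / (1 + 0.082)^7 = $13.6585 / 1.736164 = $7.87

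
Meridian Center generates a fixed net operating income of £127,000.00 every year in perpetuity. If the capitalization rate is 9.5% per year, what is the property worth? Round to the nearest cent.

Level perpetuity: PV = C / r = £127,000.00 / 0.095 = £1,336,842.11

£1336842.11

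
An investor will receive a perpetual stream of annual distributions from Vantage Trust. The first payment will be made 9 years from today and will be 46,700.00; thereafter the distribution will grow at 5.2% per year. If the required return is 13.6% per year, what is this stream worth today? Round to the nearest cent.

Value at end of year 8: C₁ / (r − g) = 46,700.00 / (0.136 − 0.052) = 555,952.3810
Discount to today: PV = 555,952.3810 / (1 + 0.136)^8 = 555,952.3810 / 2.773490 = 200,452.25

200452.25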